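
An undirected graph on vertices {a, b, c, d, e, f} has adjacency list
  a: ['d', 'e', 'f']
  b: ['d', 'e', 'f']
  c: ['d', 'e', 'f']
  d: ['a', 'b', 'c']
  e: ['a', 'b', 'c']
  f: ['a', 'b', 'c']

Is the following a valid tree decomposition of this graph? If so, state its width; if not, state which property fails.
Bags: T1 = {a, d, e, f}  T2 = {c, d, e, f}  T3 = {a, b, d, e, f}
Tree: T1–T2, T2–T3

No — bags containing vertex a are not connected in the tree.

A tree decomposition must satisfy three properties: every vertex lies in some bag; for every edge, both endpoints lie together in some bag; and for every vertex, the bags containing it form a connected subtree. Here bags containing vertex a are not connected in the tree, so the decomposition is invalid.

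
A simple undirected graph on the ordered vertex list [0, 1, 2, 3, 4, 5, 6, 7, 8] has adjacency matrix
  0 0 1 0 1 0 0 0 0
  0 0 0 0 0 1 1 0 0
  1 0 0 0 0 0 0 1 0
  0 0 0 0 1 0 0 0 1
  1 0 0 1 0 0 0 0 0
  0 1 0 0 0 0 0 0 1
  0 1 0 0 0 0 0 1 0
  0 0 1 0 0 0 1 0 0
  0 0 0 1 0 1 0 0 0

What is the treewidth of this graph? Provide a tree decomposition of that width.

Treewidth 2.
Bags: B1 = {3, 5, 8}  B2 = {3, 4, 5}  B3 = {0, 4, 5}  B4 = {0, 2, 5}  B5 = {2, 5, 7}  B6 = {5, 6, 7}  B7 = {1, 5, 6}
Tree: B1–B2, B2–B3, B3–B4, B4–B5, B5–B6, B6–B7

Every bag has size at most 3, so the width is 3 − 1 = 2 and tw(G) ≤ 2. Since 5–8–3–4–0–2–7–6–1–5 is a cycle in G, G is not acyclic. Forests are exactly the graphs of treewidth ≤ 1, so tw(G) ≥ 2. The upper and lower bounds meet at 2, so that is the treewidth.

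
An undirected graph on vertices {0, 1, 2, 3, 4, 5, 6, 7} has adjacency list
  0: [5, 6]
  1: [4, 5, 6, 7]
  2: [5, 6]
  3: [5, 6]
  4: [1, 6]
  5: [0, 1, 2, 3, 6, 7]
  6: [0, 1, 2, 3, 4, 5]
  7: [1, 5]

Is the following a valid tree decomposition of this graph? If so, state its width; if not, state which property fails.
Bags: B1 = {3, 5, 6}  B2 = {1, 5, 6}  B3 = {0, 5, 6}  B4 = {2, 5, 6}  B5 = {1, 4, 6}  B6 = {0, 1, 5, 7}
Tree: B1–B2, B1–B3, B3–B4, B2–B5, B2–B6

A tree decomposition must satisfy three properties: every vertex lies in some bag; for every edge, both endpoints lie together in some bag; and for every vertex, the bags containing it form a connected subtree. Here bags containing vertex 0 are not connected in the tree, so the decomposition is invalid.

No — bags containing vertex 0 are not connected in the tree.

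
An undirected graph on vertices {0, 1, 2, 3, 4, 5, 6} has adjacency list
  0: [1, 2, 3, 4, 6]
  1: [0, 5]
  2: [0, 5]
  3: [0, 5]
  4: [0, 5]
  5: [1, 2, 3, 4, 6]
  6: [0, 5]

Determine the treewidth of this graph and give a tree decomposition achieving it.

Each bag holds 3 vertices, so the decomposition has width 2, which upper-bounds the treewidth. Since 0–4–5–2–0 is a cycle in G, G is not acyclic. Forests are exactly the graphs of treewidth ≤ 1, so tw(G) ≥ 2. Therefore the treewidth is 2.

Treewidth 2.
One such decomposition:
Bags: B1 = {0, 4, 5}  B2 = {0, 2, 5}  B3 = {0, 3, 5}  B4 = {0, 1, 5}  B5 = {0, 5, 6}
Tree: B1–B2, B2–B3, B3–B4, B4–B5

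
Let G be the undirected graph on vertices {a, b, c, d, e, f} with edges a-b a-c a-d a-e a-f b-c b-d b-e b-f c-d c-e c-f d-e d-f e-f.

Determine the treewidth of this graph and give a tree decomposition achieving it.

With just one bag of size 6, the width is 6 − 1 = 5, so tw(G) ≤ 5. Conversely, {a, b, c, d, e, f} is a clique of size 6, and the vertices of any clique must share a bag in every tree decomposition; so some bag has ≥ 6 vertices and tw(G) ≥ 5. The upper and lower bounds meet at 5, so that is the treewidth.

Treewidth 5.
One such decomposition:
Bags: B1 = {a, b, c, d, e, f}
Tree: (single bag)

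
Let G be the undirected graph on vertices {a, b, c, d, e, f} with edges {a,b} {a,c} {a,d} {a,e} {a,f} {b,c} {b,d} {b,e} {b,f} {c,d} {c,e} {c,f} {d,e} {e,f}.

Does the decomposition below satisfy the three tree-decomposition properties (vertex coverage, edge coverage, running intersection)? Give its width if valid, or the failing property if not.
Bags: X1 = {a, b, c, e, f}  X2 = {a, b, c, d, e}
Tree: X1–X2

Vertex coverage: the bags together contain {a, b, c, d, e, f}, the full vertex set. Edge coverage: each edge of G has both endpoints in at least one bag. Running intersection: for every vertex, the bags containing it form a connected subtree. All three properties hold, so this is a valid tree decomposition of width max|bag| − 1 = 4, and hence tw(G) ≤ 4.

Yes; width 4.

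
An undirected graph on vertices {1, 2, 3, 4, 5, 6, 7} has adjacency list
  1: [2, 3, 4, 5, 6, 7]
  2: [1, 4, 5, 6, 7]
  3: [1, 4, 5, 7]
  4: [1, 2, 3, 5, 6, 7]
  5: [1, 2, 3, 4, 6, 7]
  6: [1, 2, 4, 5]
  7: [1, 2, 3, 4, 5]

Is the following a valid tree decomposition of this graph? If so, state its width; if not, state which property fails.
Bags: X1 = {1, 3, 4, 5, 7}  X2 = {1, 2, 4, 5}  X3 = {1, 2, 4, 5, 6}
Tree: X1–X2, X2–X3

A tree decomposition must satisfy three properties: every vertex lies in some bag; for every edge, both endpoints lie together in some bag; and for every vertex, the bags containing it form a connected subtree. Here edge (7,2) lies in no bag, so the decomposition is invalid.

No — edge (7,2) lies in no bag.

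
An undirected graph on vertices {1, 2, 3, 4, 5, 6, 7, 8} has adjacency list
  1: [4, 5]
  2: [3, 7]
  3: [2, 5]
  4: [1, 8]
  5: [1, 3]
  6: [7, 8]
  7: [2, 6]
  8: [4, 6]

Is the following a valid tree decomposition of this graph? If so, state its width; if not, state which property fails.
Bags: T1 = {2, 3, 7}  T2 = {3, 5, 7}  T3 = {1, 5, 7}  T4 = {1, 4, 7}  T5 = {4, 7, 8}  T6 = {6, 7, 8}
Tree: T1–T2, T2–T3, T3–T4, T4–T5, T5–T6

Every vertex of G appears in some bag (union = {1, 2, 3, 4, 5, 6, 7, 8}); every edge is covered by a bag; and for each vertex v the set of bags containing v is connected in the bag tree. The decomposition is therefore valid. The largest bag has 3 vertices, so the width is 2.

Yes; width 2.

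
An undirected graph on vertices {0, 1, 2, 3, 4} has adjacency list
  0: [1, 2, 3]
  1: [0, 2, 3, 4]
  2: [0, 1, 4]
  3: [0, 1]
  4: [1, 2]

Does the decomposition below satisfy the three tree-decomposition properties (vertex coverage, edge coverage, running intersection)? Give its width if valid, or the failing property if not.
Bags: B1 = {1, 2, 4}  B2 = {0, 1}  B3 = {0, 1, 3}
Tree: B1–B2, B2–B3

No — edge (2,0) lies in no bag.

A tree decomposition must satisfy three properties: every vertex lies in some bag; for every edge, both endpoints lie together in some bag; and for every vertex, the bags containing it form a connected subtree. Here edge (2,0) lies in no bag, so the decomposition is invalid.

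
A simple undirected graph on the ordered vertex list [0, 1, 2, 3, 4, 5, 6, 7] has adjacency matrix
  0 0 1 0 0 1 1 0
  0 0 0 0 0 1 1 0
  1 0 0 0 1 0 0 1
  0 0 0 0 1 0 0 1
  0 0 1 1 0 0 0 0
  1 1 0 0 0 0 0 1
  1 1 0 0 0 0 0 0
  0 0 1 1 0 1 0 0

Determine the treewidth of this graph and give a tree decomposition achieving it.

Treewidth 2.
Bags: B1 = {3, 4, 7}  B2 = {2, 4, 7}  B3 = {2, 5, 7}  B4 = {0, 2, 5}  B5 = {0, 1, 5}  B6 = {0, 1, 6}
Tree: B1–B2, B2–B3, B3–B4, B4–B5, B5–B6

Every bag has size at most 3, so the width is 3 − 1 = 2 and tw(G) ≤ 2. For the lower bound, G contains the cycle 3–4–2–7–3, so G is not a forest; only forests have treewidth ≤ 1, hence tw(G) ≥ 2. Combining the bounds, tw(G) = 2.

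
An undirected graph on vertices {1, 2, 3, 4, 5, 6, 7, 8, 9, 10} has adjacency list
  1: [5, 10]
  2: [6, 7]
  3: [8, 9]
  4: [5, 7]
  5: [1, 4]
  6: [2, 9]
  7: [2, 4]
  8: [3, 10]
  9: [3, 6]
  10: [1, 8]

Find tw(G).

A width-2 tree decomposition is:
Bags: B1 = {2, 6, 9}  B2 = {2, 3, 9}  B3 = {2, 3, 8}  B4 = {2, 8, 10}  B5 = {1, 2, 10}  B6 = {1, 2, 5}  B7 = {2, 4, 5}  B8 = {2, 4, 7}
Tree: B1–B2, B2–B3, B3–B4, B4–B5, B5–B6, B6–B7, B7–B8
Every bag has size at most 3, so the width is 3 − 1 = 2 and tw(G) ≤ 2. For the lower bound, G contains the cycle 2–6–9–3–8–10–1–5–4–7–2, so G is not a forest; only forests have treewidth ≤ 1, hence tw(G) ≥ 2. Therefore the treewidth is 2.

2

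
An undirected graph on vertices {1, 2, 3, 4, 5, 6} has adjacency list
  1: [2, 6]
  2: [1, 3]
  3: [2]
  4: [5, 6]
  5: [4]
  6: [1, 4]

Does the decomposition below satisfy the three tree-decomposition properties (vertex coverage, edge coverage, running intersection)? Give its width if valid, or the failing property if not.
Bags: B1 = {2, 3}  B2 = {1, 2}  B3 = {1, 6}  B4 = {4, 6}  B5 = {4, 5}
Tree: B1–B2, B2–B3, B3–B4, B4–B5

Vertex coverage: the bags together contain {1, 2, 3, 4, 5, 6}, the full vertex set. Edge coverage: each edge of G has both endpoints in at least one bag. Running intersection: for every vertex, the bags containing it form a connected subtree. All three properties hold, so this is a valid tree decomposition of width max|bag| − 1 = 1, and hence tw(G) ≤ 1.

Yes; width 1.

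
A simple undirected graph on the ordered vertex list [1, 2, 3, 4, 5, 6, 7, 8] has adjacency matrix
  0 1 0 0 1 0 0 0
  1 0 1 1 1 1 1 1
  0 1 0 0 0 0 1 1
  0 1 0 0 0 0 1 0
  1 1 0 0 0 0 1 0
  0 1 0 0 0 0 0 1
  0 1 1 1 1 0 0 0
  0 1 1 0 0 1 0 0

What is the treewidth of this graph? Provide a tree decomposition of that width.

Each bag holds 3 vertices, so the decomposition has width 2, which upper-bounds the treewidth. On the other hand G contains the 3-clique {2, 3, 8}. A clique must lie in a single bag of any decomposition, so no decomposition can have width below 2. The upper and lower bounds meet at 2, so that is the treewidth.

Treewidth 2.
One optimal decomposition is:
Bags: B1 = {2, 3, 7}  B2 = {2, 3, 8}  B3 = {2, 4, 7}  B4 = {2, 5, 7}  B5 = {1, 2, 5}  B6 = {2, 6, 8}
Tree: B1–B2, B1–B3, B3–B4, B4–B5, B2–B6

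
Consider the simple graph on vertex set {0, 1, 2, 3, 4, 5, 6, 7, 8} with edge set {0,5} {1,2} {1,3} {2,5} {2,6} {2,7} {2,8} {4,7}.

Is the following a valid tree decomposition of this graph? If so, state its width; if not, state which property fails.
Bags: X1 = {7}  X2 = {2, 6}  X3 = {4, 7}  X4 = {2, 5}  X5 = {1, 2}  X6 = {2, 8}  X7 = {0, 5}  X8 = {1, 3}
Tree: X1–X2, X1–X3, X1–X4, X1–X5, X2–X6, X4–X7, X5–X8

No — edge (2,7) lies in no bag.

A tree decomposition must satisfy three properties: every vertex lies in some bag; for every edge, both endpoints lie together in some bag; and for every vertex, the bags containing it form a connected subtree. Here edge (2,7) lies in no bag, so the decomposition is invalid.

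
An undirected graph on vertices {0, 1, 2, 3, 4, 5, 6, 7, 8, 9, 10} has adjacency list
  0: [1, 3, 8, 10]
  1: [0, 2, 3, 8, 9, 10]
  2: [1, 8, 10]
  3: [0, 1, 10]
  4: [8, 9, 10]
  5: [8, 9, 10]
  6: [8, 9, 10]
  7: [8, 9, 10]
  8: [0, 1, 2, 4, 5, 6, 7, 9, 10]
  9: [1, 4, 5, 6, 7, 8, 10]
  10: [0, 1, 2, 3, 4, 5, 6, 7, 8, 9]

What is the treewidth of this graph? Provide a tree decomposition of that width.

Treewidth 3.
One optimal decomposition is:
Bags: B1 = {4, 8, 9, 10}  B2 = {1, 8, 9, 10}  B3 = {7, 8, 9, 10}  B4 = {1, 2, 8, 10}  B5 = {0, 1, 8, 10}  B6 = {6, 8, 9, 10}  B7 = {5, 8, 9, 10}  B8 = {0, 1, 3, 10}
Tree: B1–B2, B1–B3, B2–B4, B2–B5, B1–B6, B3–B7, B5–B8

Every bag has size at most 4, so the width is 4 − 1 = 3 and tw(G) ≤ 3. For the lower bound, the 4 vertices {0, 1, 8, 10} are pairwise adjacent, and any tree decomposition puts a clique entirely inside one bag — forcing width ≥ 3. Combining the bounds, tw(G) = 3.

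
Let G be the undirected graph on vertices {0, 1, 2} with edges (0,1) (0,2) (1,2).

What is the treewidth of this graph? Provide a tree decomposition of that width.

A single bag containing all 3 vertices is trivially a valid decomposition of width 2. On the other hand G contains the 3-clique {0, 1, 2}. A clique must lie in a single bag of any decomposition, so no decomposition can have width below 2. Hence tw(G) = 2 exactly.

Treewidth 2.
Bags: B1 = {0, 1, 2}
Tree: (single bag)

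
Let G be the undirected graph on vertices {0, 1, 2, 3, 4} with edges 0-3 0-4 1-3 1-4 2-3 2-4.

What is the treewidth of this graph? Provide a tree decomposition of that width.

Every bag has size at most 3, so the width is 3 − 1 = 2 and tw(G) ≤ 2. For the lower bound, G contains the cycle 4–2–3–1–4, so G is not a forest; only forests have treewidth ≤ 1, hence tw(G) ≥ 2. The upper and lower bounds meet at 2, so that is the treewidth.

Treewidth 2.
One optimal decomposition is:
Bags: B1 = {2, 3, 4}  B2 = {1, 3, 4}  B3 = {0, 3, 4}
Tree: B1–B2, B2–B3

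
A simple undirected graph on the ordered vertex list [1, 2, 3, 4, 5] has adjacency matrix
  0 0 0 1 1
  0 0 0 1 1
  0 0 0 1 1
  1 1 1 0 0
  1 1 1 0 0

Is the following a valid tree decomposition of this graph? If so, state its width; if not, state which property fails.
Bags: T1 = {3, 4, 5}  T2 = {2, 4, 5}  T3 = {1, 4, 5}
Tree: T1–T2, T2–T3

Yes; width 2.

Checking the three conditions: (i) the bags cover all of {1, 2, 3, 4, 5}; (ii) for each edge, some bag contains both endpoints; (iii) the bags containing any fixed vertex form a subtree. All hold, so the decomposition is valid with width 3 − 1 = 2.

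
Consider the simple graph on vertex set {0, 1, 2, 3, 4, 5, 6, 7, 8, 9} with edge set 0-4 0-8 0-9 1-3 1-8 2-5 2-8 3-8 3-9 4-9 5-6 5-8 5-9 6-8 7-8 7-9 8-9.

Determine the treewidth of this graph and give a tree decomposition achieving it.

Treewidth 2.
One such decomposition:
Bags: B1 = {0, 8, 9}  B2 = {5, 8, 9}  B3 = {7, 8, 9}  B4 = {0, 4, 9}  B5 = {3, 8, 9}  B6 = {1, 3, 8}  B7 = {5, 6, 8}  B8 = {2, 5, 8}
Tree: B1–B2, B2–B3, B1–B4, B1–B5, B5–B6, B2–B7, B7–B8

Every bag has size at most 3, so the width is 3 − 1 = 2 and tw(G) ≤ 2. On the other hand G contains the 3-clique {1, 3, 8}. A clique must lie in a single bag of any decomposition, so no decomposition can have width below 2. Therefore the treewidth is 2.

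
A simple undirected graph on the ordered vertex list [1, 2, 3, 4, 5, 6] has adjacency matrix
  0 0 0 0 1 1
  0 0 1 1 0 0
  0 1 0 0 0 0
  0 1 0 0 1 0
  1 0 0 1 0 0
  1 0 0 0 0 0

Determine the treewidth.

A width-1 tree decomposition is:
Bags: B1 = {1, 6}  B2 = {1, 5}  B3 = {4, 5}  B4 = {2, 4}  B5 = {2, 3}
Tree: B1–B2, B2–B3, B3–B4, B4–B5
The largest bag has 2 vertices, giving width 1; this decomposition certifies tw(G) ≤ 1. Any graph with an edge has treewidth ≥ 1, and G has the edge 6–1. Therefore the treewidth is 1.

1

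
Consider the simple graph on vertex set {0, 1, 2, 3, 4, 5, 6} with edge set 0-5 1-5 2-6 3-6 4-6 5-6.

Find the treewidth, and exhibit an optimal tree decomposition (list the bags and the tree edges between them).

Treewidth 1.
One such decomposition:
Bags: B1 = {1, 5}  B2 = {5, 6}  B3 = {2, 6}  B4 = {0, 5}  B5 = {3, 6}  B6 = {4, 6}
Tree: B1–B2, B2–B3, B1–B4, B2–B5, B5–B6

Each bag holds 2 vertices, so the decomposition has width 1, which upper-bounds the treewidth. Any graph with an edge has treewidth ≥ 1, and G has the edge 5–1. Combining the bounds, tw(G) = 1.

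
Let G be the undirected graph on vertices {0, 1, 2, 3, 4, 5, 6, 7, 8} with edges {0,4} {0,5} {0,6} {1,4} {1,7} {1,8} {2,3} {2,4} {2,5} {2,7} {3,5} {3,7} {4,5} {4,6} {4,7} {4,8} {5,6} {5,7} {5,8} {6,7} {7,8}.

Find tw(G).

A width-3 tree decomposition is:
Bags: B1 = {0, 4, 5, 6}  B2 = {4, 5, 6, 7}  B3 = {2, 4, 5, 7}  B4 = {4, 5, 7, 8}  B5 = {2, 3, 5, 7}  B6 = {1, 4, 7, 8}
Tree: B1–B2, B2–B3, B3–B4, B3–B5, B4–B6
The largest bag has 4 vertices, giving width 3; this decomposition certifies tw(G) ≤ 3. For the lower bound, the 4 vertices {2, 3, 5, 7} are pairwise adjacent, and any tree decomposition puts a clique entirely inside one bag — forcing width ≥ 3. Hence tw(G) = 3 exactly.

3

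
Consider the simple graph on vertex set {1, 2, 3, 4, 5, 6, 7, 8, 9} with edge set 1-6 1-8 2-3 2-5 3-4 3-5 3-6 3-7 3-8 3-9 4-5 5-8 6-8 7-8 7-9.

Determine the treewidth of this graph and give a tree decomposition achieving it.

Every bag has size at most 3, so the width is 3 − 1 = 2 and tw(G) ≤ 2. Conversely, {1, 6, 8} is a clique of size 3, and the vertices of any clique must share a bag in every tree decomposition; so some bag has ≥ 3 vertices and tw(G) ≥ 2. The upper and lower bounds meet at 2, so that is the treewidth.

Treewidth 2.
One optimal decomposition is:
Bags: B1 = {2, 3, 5}  B2 = {3, 4, 5}  B3 = {3, 5, 8}  B4 = {3, 7, 8}  B5 = {3, 6, 8}  B6 = {3, 7, 9}  B7 = {1, 6, 8}
Tree: B1–B2, B1–B3, B3–B4, B4–B5, B4–B6, B5–B7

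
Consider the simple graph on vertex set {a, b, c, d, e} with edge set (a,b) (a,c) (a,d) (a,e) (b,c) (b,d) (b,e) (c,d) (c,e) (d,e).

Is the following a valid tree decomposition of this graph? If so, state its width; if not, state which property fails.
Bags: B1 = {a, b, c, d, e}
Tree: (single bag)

Vertex coverage: the bags together contain {a, b, c, d, e}, the full vertex set. Edge coverage: each edge of G has both endpoints in at least one bag. Running intersection: for every vertex, the bags containing it form a connected subtree. All three properties hold, so this is a valid tree decomposition of width max|bag| − 1 = 4, and hence tw(G) ≤ 4.

Yes; width 4.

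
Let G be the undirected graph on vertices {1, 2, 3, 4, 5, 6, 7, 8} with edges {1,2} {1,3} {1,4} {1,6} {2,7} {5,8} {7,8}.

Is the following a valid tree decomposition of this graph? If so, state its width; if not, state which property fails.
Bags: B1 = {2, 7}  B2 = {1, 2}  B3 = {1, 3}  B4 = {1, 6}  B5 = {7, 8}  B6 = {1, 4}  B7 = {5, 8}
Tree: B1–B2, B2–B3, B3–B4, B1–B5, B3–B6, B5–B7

Vertex coverage: the bags together contain {1, 2, 3, 4, 5, 6, 7, 8}, the full vertex set. Edge coverage: each edge of G has both endpoints in at least one bag. Running intersection: for every vertex, the bags containing it form a connected subtree. All three properties hold, so this is a valid tree decomposition of width max|bag| − 1 = 1, and hence tw(G) ≤ 1.

Yes; width 1.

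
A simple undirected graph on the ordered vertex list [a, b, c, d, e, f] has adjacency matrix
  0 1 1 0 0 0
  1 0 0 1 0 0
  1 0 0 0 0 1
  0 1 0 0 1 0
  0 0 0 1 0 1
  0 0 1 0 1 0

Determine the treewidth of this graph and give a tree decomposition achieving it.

Each bag holds 3 vertices, so the decomposition has width 2, which upper-bounds the treewidth. For the lower bound, G contains the cycle c–f–e–d–b–a–c, so G is not a forest; only forests have treewidth ≤ 1, hence tw(G) ≥ 2. Hence tw(G) = 2 exactly.

Treewidth 2.
One optimal decomposition is:
Bags: B1 = {c, e, f}  B2 = {c, d, e}  B3 = {b, c, d}  B4 = {a, b, c}
Tree: B1–B2, B2–B3, B3–B4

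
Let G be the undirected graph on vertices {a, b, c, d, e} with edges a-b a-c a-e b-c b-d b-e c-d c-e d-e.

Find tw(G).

A width-3 tree decomposition is:
Bags: B1 = {b, c, d, e}  B2 = {a, b, c, e}
Tree: B1–B2
Each bag holds 4 vertices, so the decomposition has width 3, which upper-bounds the treewidth. Conversely, {b, c, d, e} is a clique of size 4, and the vertices of any clique must share a bag in every tree decomposition; so some bag has ≥ 4 vertices and tw(G) ≥ 3. Hence tw(G) = 3 exactly.

3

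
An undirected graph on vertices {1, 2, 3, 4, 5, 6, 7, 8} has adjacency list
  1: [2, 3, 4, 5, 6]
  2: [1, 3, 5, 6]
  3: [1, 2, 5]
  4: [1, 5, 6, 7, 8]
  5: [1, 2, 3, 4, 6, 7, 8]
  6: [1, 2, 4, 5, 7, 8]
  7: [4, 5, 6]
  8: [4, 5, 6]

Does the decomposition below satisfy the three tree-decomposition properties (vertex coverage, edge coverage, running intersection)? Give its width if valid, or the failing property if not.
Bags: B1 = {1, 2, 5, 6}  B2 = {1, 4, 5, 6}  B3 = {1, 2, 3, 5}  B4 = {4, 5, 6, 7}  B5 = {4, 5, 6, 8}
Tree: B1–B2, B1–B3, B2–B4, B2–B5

Yes; width 3.

Vertex coverage: the bags together contain {1, 2, 3, 4, 5, 6, 7, 8}, the full vertex set. Edge coverage: each edge of G has both endpoints in at least one bag. Running intersection: for every vertex, the bags containing it form a connected subtree. All three properties hold, so this is a valid tree decomposition of width max|bag| − 1 = 3, and hence tw(G) ≤ 3.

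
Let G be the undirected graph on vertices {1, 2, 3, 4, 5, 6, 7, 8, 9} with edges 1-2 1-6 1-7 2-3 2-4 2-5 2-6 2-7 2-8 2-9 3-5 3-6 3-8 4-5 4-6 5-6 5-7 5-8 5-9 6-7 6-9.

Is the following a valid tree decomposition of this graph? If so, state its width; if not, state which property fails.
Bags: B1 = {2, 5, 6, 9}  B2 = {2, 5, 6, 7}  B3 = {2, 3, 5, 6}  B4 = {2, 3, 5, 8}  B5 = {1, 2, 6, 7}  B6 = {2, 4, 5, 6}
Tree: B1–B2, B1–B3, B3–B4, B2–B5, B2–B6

Vertex coverage: the bags together contain {1, 2, 3, 4, 5, 6, 7, 8, 9}, the full vertex set. Edge coverage: each edge of G has both endpoints in at least one bag. Running intersection: for every vertex, the bags containing it form a connected subtree. All three properties hold, so this is a valid tree decomposition of width max|bag| − 1 = 3, and hence tw(G) ≤ 3.

Yes; width 3.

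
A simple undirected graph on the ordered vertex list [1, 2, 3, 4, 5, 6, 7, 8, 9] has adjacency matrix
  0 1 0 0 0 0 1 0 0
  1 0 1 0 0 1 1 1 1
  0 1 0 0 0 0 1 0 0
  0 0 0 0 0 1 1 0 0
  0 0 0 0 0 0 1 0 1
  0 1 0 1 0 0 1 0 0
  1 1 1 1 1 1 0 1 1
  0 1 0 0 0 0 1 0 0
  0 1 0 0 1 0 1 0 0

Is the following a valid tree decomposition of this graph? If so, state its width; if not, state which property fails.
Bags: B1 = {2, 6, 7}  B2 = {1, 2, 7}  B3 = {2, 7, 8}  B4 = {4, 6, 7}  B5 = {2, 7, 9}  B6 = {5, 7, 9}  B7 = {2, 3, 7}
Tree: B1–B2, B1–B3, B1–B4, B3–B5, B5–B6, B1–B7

Yes; width 2.

Vertex coverage: the bags together contain {1, 2, 3, 4, 5, 6, 7, 8, 9}, the full vertex set. Edge coverage: each edge of G has both endpoints in at least one bag. Running intersection: for every vertex, the bags containing it form a connected subtree. All three properties hold, so this is a valid tree decomposition of width max|bag| − 1 = 2, and hence tw(G) ≤ 2.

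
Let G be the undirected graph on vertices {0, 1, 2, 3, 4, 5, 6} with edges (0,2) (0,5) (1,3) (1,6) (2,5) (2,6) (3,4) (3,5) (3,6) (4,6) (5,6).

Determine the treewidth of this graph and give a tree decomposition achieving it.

Treewidth 2.
One optimal decomposition is:
Bags: B1 = {1, 3, 6}  B2 = {3, 5, 6}  B3 = {2, 5, 6}  B4 = {0, 2, 5}  B5 = {3, 4, 6}
Tree: B1–B2, B2–B3, B3–B4, B2–B5

Every bag has size at most 3, so the width is 3 − 1 = 2 and tw(G) ≤ 2. On the other hand G contains the 3-clique {0, 2, 5}. A clique must lie in a single bag of any decomposition, so no decomposition can have width below 2. Therefore the treewidth is 2.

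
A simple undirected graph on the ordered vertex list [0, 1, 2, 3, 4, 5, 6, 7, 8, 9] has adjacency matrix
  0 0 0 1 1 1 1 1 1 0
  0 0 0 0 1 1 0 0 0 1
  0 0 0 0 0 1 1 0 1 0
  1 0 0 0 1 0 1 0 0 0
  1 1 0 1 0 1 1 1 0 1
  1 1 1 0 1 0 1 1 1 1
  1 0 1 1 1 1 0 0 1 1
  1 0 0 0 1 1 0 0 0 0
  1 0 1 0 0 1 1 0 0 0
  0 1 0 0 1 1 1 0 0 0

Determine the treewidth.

3

A width-3 tree decomposition is:
Bags: B1 = {0, 4, 5, 6}  B2 = {4, 5, 6, 9}  B3 = {0, 5, 6, 8}  B4 = {0, 3, 4, 6}  B5 = {0, 4, 5, 7}  B6 = {1, 4, 5, 9}  B7 = {2, 5, 6, 8}
Tree: B1–B2, B1–B3, B1–B4, B1–B5, B2–B6, B3–B7
Every bag has size at most 4, so the width is 4 − 1 = 3 and tw(G) ≤ 3. On the other hand G contains the 4-clique {0, 3, 4, 6}. A clique must lie in a single bag of any decomposition, so no decomposition can have width below 3. The upper and lower bounds meet at 3, so that is the treewidth.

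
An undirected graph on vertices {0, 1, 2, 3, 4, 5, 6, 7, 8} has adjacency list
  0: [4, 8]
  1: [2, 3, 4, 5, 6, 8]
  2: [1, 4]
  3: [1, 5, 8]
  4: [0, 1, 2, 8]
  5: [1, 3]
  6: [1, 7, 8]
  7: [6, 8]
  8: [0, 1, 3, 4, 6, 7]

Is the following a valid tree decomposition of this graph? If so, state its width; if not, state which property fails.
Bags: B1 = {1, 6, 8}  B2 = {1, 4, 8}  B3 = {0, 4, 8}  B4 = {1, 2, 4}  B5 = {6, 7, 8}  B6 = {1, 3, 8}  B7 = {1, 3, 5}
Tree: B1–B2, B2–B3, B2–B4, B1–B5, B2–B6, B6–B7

Vertex coverage: the bags together contain {0, 1, 2, 3, 4, 5, 6, 7, 8}, the full vertex set. Edge coverage: each edge of G has both endpoints in at least one bag. Running intersection: for every vertex, the bags containing it form a connected subtree. All three properties hold, so this is a valid tree decomposition of width max|bag| − 1 = 2, and hence tw(G) ≤ 2.

Yes; width 2.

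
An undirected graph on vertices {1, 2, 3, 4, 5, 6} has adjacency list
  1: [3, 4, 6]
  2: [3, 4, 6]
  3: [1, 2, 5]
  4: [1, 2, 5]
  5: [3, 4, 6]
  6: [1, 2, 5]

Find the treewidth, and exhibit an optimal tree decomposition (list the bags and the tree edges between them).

Every bag has size at most 4, so the width is 4 − 1 = 3 and tw(G) ≤ 3. For the lower bound: the 4 vertex sets {2,4}, {1,6}, {3}, {5} are disjoint, each induces a connected subgraph, and every pair is joined by at least one edge of G. Contracting each set to a single vertex therefore yields K_{4} as a minor, and since treewidth is minor-monotone, tw(G) ≥ tw(K_{4}) = 3. The upper and lower bounds meet at 3, so that is the treewidth.

Treewidth 3.
One such decomposition:
Bags: B1 = {2, 3, 4, 6}  B2 = {1, 3, 4, 6}  B3 = {3, 4, 5, 6}
Tree: B1–B2, B2–B3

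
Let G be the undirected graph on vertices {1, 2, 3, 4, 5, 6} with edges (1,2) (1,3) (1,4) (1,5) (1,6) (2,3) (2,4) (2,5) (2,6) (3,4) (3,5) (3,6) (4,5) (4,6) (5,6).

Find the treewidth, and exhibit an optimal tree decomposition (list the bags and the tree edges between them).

Treewidth 5.
One such decomposition:
Bags: B1 = {1, 2, 3, 4, 5, 6}
Tree: (single bag)

With just one bag of size 6, the width is 6 − 1 = 5, so tw(G) ≤ 5. For the lower bound, the 6 vertices {1, 2, 3, 4, 5, 6} are pairwise adjacent, and any tree decomposition puts a clique entirely inside one bag — forcing width ≥ 5. Combining the bounds, tw(G) = 5.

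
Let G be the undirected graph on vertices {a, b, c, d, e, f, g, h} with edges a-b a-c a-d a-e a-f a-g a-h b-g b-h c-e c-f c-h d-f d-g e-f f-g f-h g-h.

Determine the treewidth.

A width-3 tree decomposition is:
Bags: B1 = {a, f, g, h}  B2 = {a, b, g, h}  B3 = {a, c, f, h}  B4 = {a, c, e, f}  B5 = {a, d, f, g}
Tree: B1–B2, B1–B3, B3–B4, B1–B5
The largest bag has 4 vertices, giving width 3; this decomposition certifies tw(G) ≤ 3. On the other hand G contains the 4-clique {a, d, f, g}. A clique must lie in a single bag of any decomposition, so no decomposition can have width below 3. Combining the bounds, tw(G) = 3.

3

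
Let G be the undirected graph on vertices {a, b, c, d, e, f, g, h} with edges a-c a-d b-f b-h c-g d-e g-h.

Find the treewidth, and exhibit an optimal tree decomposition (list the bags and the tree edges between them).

Every bag has size at most 2, so the width is 2 − 1 = 1 and tw(G) ≤ 1. Any graph with an edge has treewidth ≥ 1, and G has the edge f–b. Combining the bounds, tw(G) = 1.

Treewidth 1.
One optimal decomposition is:
Bags: B1 = {b, f}  B2 = {b, h}  B3 = {g, h}  B4 = {c, g}  B5 = {a, c}  B6 = {a, d}  B7 = {d, e}
Tree: B1–B2, B2–B3, B3–B4, B4–B5, B5–B6, B6–B7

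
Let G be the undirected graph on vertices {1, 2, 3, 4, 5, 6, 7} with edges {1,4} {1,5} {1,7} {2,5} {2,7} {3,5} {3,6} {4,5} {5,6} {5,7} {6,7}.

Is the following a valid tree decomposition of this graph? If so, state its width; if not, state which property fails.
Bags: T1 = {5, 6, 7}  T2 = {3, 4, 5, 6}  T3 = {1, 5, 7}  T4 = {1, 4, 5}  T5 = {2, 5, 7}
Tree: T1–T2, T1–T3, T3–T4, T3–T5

A tree decomposition must satisfy three properties: every vertex lies in some bag; for every edge, both endpoints lie together in some bag; and for every vertex, the bags containing it form a connected subtree. Here bags containing vertex 4 are not connected in the tree, so the decomposition is invalid.

No — bags containing vertex 4 are not connected in the tree.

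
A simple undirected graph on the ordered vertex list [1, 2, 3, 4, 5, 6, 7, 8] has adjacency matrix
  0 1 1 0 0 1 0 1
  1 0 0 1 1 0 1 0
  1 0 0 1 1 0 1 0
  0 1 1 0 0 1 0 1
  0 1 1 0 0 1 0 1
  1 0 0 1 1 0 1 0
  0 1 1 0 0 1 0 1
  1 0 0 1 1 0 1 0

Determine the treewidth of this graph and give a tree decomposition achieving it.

Each bag holds 5 vertices, so the decomposition has width 4, which upper-bounds the treewidth. For the lower bound: the 5 vertex sets {2,4}, {3,7}, {1,8}, {6}, {5} are disjoint, each induces a connected subgraph, and every pair is joined by at least one edge of G. Contracting each set to a single vertex therefore yields K_{5} as a minor, and since treewidth is minor-monotone, tw(G) ≥ tw(K_{5}) = 4. Therefore the treewidth is 4.

Treewidth 4.
One optimal decomposition is:
Bags: B1 = {2, 3, 4, 6, 8}  B2 = {2, 3, 6, 7, 8}  B3 = {1, 2, 3, 6, 8}  B4 = {2, 3, 5, 6, 8}
Tree: B1–B2, B2–B3, B3–B4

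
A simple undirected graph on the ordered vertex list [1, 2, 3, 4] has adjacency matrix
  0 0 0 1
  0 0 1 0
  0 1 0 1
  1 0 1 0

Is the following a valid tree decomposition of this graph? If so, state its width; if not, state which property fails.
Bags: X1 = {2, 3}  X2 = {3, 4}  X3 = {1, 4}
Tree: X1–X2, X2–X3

Every vertex of G appears in some bag (union = {1, 2, 3, 4}); every edge is covered by a bag; and for each vertex v the set of bags containing v is connected in the bag tree. The decomposition is therefore valid. The largest bag has 2 vertices, so the width is 1.

Yes; width 1.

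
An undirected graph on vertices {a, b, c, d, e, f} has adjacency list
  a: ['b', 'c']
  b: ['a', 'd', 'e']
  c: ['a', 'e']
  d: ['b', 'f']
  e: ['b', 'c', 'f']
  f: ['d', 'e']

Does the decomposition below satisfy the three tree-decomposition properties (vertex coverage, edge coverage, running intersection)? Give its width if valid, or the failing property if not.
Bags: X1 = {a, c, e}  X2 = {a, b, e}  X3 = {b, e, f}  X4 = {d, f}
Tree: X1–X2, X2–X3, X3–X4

A tree decomposition must satisfy three properties: every vertex lies in some bag; for every edge, both endpoints lie together in some bag; and for every vertex, the bags containing it form a connected subtree. Here edge (b,d) lies in no bag, so the decomposition is invalid.

No — edge (b,d) lies in no bag.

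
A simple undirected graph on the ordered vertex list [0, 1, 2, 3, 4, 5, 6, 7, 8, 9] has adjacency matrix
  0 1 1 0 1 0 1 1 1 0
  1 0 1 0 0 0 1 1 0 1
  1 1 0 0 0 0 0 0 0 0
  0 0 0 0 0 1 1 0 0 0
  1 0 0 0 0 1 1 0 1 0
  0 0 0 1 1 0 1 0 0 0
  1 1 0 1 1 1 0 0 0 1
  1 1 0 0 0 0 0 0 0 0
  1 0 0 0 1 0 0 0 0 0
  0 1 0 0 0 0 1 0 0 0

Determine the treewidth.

A width-2 tree decomposition is:
Bags: B1 = {0, 4, 8}  B2 = {0, 4, 6}  B3 = {4, 5, 6}  B4 = {0, 1, 6}  B5 = {1, 6, 9}  B6 = {0, 1, 2}  B7 = {0, 1, 7}  B8 = {3, 5, 6}
Tree: B1–B2, B2–B3, B2–B4, B4–B5, B4–B6, B4–B7, B3–B8
Each bag holds 3 vertices, so the decomposition has width 2, which upper-bounds the treewidth. On the other hand G contains the 3-clique {0, 4, 8}. A clique must lie in a single bag of any decomposition, so no decomposition can have width below 2. Hence tw(G) = 2 exactly.

2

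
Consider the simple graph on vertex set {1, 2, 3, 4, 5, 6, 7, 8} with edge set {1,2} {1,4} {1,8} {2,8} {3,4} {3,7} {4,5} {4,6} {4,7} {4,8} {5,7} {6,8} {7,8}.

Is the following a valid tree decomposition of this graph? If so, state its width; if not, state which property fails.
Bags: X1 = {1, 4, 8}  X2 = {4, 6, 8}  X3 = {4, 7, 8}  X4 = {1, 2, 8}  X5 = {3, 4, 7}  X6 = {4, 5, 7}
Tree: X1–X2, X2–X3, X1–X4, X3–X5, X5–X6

Yes; width 2.

Checking the three conditions: (i) the bags cover all of {1, 2, 3, 4, 5, 6, 7, 8}; (ii) for each edge, some bag contains both endpoints; (iii) the bags containing any fixed vertex form a subtree. All hold, so the decomposition is valid with width 3 − 1 = 2.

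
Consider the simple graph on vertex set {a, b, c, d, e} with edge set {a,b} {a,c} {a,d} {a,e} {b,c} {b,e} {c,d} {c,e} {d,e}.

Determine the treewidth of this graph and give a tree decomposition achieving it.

Each bag holds 4 vertices, so the decomposition has width 3, which upper-bounds the treewidth. On the other hand G contains the 4-clique {a, c, d, e}. A clique must lie in a single bag of any decomposition, so no decomposition can have width below 3. Therefore the treewidth is 3.

Treewidth 3.
One optimal decomposition is:
Bags: B1 = {a, c, d, e}  B2 = {a, b, c, e}
Tree: B1–B2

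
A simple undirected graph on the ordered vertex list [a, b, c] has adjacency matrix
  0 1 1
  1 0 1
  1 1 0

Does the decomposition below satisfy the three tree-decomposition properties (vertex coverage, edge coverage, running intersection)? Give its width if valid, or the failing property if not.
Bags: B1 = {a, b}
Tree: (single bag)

No — vertex c appears in no bag.

A tree decomposition must satisfy three properties: every vertex lies in some bag; for every edge, both endpoints lie together in some bag; and for every vertex, the bags containing it form a connected subtree. Here vertex c appears in no bag, so the decomposition is invalid.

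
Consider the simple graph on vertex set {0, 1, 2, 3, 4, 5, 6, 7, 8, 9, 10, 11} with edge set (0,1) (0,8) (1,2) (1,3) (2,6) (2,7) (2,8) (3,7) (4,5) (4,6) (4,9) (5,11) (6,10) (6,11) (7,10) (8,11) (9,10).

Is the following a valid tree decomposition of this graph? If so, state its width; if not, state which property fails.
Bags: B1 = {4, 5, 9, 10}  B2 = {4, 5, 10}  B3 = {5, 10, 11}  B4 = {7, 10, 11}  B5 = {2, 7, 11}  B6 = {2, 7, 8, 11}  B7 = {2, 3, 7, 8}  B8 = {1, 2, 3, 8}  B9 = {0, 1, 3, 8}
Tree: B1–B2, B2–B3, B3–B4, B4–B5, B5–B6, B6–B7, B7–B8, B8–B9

No — vertex 6 appears in no bag.

A tree decomposition must satisfy three properties: every vertex lies in some bag; for every edge, both endpoints lie together in some bag; and for every vertex, the bags containing it form a connected subtree. Here vertex 6 appears in no bag, so the decomposition is invalid.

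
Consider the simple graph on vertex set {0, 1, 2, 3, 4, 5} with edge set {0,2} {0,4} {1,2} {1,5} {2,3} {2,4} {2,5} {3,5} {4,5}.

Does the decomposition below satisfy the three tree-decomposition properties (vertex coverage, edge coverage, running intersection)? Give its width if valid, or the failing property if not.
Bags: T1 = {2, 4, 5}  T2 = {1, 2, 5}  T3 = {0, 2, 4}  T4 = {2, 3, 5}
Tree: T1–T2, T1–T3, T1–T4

Every vertex of G appears in some bag (union = {0, 1, 2, 3, 4, 5}); every edge is covered by a bag; and for each vertex v the set of bags containing v is connected in the bag tree. The decomposition is therefore valid. The largest bag has 3 vertices, so the width is 2.

Yes; width 2.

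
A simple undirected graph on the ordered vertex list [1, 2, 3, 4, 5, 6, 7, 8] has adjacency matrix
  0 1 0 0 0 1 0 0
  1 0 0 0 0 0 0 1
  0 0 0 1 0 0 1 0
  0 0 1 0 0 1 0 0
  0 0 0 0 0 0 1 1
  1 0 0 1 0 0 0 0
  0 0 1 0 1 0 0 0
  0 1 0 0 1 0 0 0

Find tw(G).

2

A width-2 tree decomposition is:
Bags: B1 = {1, 2, 6}  B2 = {2, 6, 8}  B3 = {5, 6, 8}  B4 = {5, 6, 7}  B5 = {3, 6, 7}  B6 = {3, 4, 6}
Tree: B1–B2, B2–B3, B3–B4, B4–B5, B5–B6
Each bag holds 3 vertices, so the decomposition has width 2, which upper-bounds the treewidth. The edges 6–1–2–8–5–7–3–4–6 form a cycle, so G is not a tree and its treewidth is at least 2. Combining the bounds, tw(G) = 2.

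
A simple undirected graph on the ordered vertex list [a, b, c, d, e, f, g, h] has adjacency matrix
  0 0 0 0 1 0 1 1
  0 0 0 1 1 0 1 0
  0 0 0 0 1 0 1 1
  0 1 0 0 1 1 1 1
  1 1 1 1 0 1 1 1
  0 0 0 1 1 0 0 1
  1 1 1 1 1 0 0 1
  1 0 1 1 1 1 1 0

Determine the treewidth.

A width-3 tree decomposition is:
Bags: B1 = {d, e, g, h}  B2 = {b, d, e, g}  B3 = {c, e, g, h}  B4 = {a, e, g, h}  B5 = {d, e, f, h}
Tree: B1–B2, B1–B3, B1–B4, B1–B5
Every bag has size at most 4, so the width is 4 − 1 = 3 and tw(G) ≤ 3. Conversely, {d, e, g, h} is a clique of size 4, and the vertices of any clique must share a bag in every tree decomposition; so some bag has ≥ 4 vertices and tw(G) ≥ 3. Therefore the treewidth is 3.

3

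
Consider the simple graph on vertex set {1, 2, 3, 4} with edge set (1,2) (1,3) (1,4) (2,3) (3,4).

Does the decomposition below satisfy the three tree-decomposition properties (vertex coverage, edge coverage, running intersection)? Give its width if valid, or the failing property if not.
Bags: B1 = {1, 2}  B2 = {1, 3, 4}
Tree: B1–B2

A tree decomposition must satisfy three properties: every vertex lies in some bag; for every edge, both endpoints lie together in some bag; and for every vertex, the bags containing it form a connected subtree. Here edge (3,2) lies in no bag, so the decomposition is invalid.

No — edge (3,2) lies in no bag.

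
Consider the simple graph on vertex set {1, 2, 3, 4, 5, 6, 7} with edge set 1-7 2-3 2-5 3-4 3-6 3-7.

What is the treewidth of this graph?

A width-1 tree decomposition is:
Bags: B1 = {3, 7}  B2 = {3, 6}  B3 = {3, 4}  B4 = {2, 3}  B5 = {1, 7}  B6 = {2, 5}
Tree: B1–B2, B1–B3, B3–B4, B1–B5, B4–B6
Every bag has size at most 2, so the width is 2 − 1 = 1 and tw(G) ≤ 1. Any graph with an edge has treewidth ≥ 1, and G has the edge 7–3. The upper and lower bounds meet at 1, so that is the treewidth.

1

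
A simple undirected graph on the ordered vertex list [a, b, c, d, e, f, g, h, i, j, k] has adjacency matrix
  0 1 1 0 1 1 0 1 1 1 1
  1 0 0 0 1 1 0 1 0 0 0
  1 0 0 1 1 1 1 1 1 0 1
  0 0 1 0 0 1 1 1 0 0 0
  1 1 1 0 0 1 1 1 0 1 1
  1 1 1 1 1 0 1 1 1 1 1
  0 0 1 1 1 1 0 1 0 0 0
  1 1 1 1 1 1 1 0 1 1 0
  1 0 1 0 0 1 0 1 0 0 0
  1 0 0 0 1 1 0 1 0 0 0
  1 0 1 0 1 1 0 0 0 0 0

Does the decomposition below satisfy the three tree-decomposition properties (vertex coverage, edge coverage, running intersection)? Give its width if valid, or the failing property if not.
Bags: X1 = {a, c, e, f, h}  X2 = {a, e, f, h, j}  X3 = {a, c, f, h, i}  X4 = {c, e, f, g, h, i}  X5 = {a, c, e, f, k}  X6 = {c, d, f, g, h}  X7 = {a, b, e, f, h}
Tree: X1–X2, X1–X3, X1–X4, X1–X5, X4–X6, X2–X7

A tree decomposition must satisfy three properties: every vertex lies in some bag; for every edge, both endpoints lie together in some bag; and for every vertex, the bags containing it form a connected subtree. Here bags containing vertex i are not connected in the tree, so the decomposition is invalid.

No — bags containing vertex i are not connected in the tree.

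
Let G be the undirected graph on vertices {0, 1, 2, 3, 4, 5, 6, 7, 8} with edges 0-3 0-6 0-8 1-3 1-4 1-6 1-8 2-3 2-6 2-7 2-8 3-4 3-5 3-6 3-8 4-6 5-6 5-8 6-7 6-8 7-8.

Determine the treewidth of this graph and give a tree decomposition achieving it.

Each bag holds 4 vertices, so the decomposition has width 3, which upper-bounds the treewidth. Conversely, {0, 3, 6, 8} is a clique of size 4, and the vertices of any clique must share a bag in every tree decomposition; so some bag has ≥ 4 vertices and tw(G) ≥ 3. Hence tw(G) = 3 exactly.

Treewidth 3.
One optimal decomposition is:
Bags: B1 = {1, 3, 6, 8}  B2 = {2, 3, 6, 8}  B3 = {3, 5, 6, 8}  B4 = {0, 3, 6, 8}  B5 = {1, 3, 4, 6}  B6 = {2, 6, 7, 8}
Tree: B1–B2, B2–B3, B3–B4, B1–B5, B2–B6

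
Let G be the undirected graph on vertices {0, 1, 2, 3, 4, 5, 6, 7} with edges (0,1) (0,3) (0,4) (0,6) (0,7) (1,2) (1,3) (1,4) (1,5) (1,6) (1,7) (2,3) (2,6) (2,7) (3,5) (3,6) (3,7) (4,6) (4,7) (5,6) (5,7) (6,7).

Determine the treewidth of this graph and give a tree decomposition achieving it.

Each bag holds 5 vertices, so the decomposition has width 4, which upper-bounds the treewidth. On the other hand G contains the 5-clique {0, 1, 3, 6, 7}. A clique must lie in a single bag of any decomposition, so no decomposition can have width below 4. Combining the bounds, tw(G) = 4.

Treewidth 4.
Bags: B1 = {0, 1, 3, 6, 7}  B2 = {1, 3, 5, 6, 7}  B3 = {1, 2, 3, 6, 7}  B4 = {0, 1, 4, 6, 7}
Tree: B1–B2, B1–B3, B1–B4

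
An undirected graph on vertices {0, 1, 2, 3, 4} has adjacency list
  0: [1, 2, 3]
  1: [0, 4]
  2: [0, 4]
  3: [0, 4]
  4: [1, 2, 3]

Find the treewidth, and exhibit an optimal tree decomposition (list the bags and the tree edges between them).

Every bag has size at most 3, so the width is 3 − 1 = 2 and tw(G) ≤ 2. For the lower bound, G contains the cycle 4–3–0–2–4, so G is not a forest; only forests have treewidth ≤ 1, hence tw(G) ≥ 2. Therefore the treewidth is 2.

Treewidth 2.
One optimal decomposition is:
Bags: B1 = {0, 3, 4}  B2 = {0, 2, 4}  B3 = {0, 1, 4}
Tree: B1–B2, B2–B3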